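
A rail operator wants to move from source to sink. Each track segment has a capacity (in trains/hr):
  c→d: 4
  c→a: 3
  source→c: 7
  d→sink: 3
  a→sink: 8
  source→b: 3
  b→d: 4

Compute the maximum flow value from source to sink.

Augment source→b→d→sink: bottleneck 3. Total 3.
Augment source→c→a→sink: bottleneck 3. Total 6.
No augmenting path remains in the residual graph.

6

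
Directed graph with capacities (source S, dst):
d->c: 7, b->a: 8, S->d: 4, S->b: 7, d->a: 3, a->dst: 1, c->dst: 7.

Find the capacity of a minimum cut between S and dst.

5

Max flow = 5 (via 2 augmenting paths).
In the residual at optimum, the set reachable from S is {S, a, b}.
Cut edges: S->d (cap 4), a->dst (cap 1). Sum = 5.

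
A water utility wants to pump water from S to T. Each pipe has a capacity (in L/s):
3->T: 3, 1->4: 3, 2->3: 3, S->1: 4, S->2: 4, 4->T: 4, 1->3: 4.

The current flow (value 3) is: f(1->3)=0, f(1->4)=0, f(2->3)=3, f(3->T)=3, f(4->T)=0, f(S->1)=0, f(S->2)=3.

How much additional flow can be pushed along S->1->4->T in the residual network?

Residual capacities along the path: S->1: 4, 1->4: 3, 4->T: 4.
Minimum is 3.

3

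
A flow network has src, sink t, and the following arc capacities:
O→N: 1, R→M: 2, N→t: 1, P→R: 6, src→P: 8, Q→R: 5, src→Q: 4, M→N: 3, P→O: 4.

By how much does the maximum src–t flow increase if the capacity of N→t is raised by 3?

2

Original max flow = 1.
After raising cap(N→t), augmenting paths through that edge carry 2 more units.
New max flow = 3. Increase = 2.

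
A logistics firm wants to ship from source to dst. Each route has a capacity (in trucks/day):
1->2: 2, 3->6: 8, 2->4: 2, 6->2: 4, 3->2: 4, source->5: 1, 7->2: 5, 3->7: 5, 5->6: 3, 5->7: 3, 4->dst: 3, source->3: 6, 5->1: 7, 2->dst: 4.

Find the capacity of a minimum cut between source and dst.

Max flow = 6 (via 3 augmenting paths).
In the residual at optimum, the set reachable from source is {1, 2, 3, 5, 6, 7, source}.
Cut edges: 2->4 (cap 2), 2->dst (cap 4). Sum = 6.

6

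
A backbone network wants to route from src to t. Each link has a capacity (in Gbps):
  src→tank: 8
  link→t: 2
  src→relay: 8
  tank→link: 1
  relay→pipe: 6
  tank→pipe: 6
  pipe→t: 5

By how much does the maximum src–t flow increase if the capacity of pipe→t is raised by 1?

Original max flow = 6.
After raising cap(pipe→t), augmenting paths through that edge carry 1 more unit.
New max flow = 7. Increase = 1.

1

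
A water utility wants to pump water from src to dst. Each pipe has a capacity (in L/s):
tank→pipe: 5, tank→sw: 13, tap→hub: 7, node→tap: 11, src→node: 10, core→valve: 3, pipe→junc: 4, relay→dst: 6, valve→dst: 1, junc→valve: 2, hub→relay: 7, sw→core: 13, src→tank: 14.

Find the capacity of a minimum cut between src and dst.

Max flow = 7 (via 2 augmenting paths).
In the residual at optimum, the set reachable from src is {core, hub, junc, node, pipe, relay, src, sw, tank, tap, valve}.
Cut edges: valve→dst (cap 1), relay→dst (cap 6). Sum = 7.

7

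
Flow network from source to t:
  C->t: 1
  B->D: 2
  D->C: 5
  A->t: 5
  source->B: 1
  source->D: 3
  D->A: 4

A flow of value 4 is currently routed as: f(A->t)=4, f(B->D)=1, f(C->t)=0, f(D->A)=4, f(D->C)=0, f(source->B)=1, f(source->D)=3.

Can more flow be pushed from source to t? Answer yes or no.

Residual reachable from source: {source}; t is not reachable.
Saturated cut: source->B, source->D with total capacity 4 = current flow value. Flow is maximum.

No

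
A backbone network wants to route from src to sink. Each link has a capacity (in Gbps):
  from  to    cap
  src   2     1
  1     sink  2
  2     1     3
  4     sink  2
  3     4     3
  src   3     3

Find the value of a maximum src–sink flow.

3

Augment src→3→4→sink: bottleneck 2. Total 2.
Augment src→2→1→sink: bottleneck 1. Total 3.
No augmenting path remains in the residual graph.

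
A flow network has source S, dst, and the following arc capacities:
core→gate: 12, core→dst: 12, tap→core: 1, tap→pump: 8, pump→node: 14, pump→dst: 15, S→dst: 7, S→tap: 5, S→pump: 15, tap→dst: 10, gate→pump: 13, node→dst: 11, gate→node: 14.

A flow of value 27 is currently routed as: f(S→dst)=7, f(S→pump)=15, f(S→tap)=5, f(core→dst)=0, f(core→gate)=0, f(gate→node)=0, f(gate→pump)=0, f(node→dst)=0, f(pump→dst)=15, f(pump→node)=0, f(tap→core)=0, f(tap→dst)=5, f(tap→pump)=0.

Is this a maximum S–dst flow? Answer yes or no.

Yes

Residual reachable from S: {S}; dst is not reachable.
Saturated cut: S→tap, S→pump, S→dst with total capacity 27 = current flow value. Flow is maximum.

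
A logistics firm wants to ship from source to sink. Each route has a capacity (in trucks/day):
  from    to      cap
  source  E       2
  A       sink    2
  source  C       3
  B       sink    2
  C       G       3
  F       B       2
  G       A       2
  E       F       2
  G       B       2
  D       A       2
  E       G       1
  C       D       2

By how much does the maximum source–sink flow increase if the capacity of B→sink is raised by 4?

Original max flow = 4.
After raising cap(B→sink), augmenting paths through that edge carry 1 more unit.
New max flow = 5. Increase = 1.

1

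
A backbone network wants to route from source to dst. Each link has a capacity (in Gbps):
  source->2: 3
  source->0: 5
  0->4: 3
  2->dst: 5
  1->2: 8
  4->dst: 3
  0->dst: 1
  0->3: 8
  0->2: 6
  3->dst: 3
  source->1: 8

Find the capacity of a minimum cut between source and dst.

Max flow = 10 (via 5 augmenting paths).
In the residual at optimum, the set reachable from source is {1, 2, source}.
Cut edges: source->0 (cap 5), 2->dst (cap 5). Sum = 10.

10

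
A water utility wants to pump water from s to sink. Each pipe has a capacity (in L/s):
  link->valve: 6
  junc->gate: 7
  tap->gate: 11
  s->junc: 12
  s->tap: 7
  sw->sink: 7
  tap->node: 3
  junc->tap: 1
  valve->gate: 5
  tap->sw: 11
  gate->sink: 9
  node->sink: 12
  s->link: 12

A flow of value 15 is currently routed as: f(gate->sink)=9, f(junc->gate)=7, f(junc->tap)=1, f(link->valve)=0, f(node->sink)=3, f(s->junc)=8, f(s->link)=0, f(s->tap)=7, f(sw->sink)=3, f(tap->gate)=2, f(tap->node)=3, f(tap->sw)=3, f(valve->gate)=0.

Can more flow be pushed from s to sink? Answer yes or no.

Yes

Residual path s->link->valve->gate->tap->sw->sink has bottleneck 2 > 0.
Pushing 2 along it raises the flow to 17, so the given flow is not maximum.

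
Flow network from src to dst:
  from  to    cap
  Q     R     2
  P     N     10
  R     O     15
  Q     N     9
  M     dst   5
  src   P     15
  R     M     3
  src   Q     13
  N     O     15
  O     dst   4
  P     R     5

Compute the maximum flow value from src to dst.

Augment src->Q->R->O->dst: bottleneck 2. Total 2.
Augment src->Q->N->O->dst: bottleneck 2. Total 4.
Augment src->P->R->M->dst: bottleneck 3. Total 7.
No augmenting path remains in the residual graph.

7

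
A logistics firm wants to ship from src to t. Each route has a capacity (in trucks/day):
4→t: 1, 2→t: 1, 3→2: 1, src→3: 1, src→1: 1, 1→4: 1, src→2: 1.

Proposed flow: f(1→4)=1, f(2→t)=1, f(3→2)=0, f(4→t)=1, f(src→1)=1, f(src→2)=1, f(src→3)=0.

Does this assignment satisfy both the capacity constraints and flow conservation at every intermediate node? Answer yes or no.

Every edge has 0 ≤ f(e) ≤ cap(e).
At each intermediate node, inflow equals outflow.

Yes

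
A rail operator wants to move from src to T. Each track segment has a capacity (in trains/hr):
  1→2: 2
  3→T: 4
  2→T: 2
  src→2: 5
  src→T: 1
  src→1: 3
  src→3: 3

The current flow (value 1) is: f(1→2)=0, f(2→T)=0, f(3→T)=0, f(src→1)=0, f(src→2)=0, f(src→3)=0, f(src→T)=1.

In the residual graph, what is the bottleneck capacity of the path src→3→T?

Residual capacities along the path: src→3: 3, 3→T: 4.
Minimum is 3.

3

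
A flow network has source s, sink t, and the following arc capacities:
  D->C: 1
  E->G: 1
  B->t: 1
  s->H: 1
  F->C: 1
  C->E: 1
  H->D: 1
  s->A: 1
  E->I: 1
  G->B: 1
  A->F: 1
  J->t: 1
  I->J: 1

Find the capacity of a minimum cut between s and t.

Max flow = 1 (via 1 augmenting path).
In the residual at optimum, the set reachable from s is {A, C, D, F, H, s}.
Cut edges: C->E (cap 1). Sum = 1.

1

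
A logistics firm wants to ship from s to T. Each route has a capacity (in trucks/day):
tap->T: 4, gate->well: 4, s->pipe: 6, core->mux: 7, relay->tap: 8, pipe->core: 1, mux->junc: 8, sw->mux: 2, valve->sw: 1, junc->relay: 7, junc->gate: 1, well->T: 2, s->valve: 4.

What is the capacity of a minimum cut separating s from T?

Max flow = 2 (via 2 augmenting paths).
In the residual at optimum, the set reachable from s is {pipe, s, valve}.
Cut edges: pipe->core (cap 1), valve->sw (cap 1). Sum = 2.

2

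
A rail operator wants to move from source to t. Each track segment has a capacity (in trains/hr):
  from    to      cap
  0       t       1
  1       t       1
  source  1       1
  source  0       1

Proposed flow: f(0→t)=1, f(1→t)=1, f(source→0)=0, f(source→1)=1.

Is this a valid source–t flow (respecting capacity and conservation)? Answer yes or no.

No

Conservation fails at 0: inflow 0 ≠ outflow 1.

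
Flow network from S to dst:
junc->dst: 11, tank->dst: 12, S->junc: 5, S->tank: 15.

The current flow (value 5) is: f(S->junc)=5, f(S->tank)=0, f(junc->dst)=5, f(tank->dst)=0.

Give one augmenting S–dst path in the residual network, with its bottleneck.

Residual along S->tank->dst: S->tank: 15, tank->dst: 12.
Bottleneck = min = 12.

S->tank->dst, bottleneck 12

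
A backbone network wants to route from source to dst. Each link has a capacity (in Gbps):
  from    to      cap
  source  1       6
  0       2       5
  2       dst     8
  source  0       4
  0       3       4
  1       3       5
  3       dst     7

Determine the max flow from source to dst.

9

Augment source->0->2->dst: bottleneck 4. Total 4.
Augment source->1->3->dst: bottleneck 5. Total 9.
No augmenting path remains in the residual graph.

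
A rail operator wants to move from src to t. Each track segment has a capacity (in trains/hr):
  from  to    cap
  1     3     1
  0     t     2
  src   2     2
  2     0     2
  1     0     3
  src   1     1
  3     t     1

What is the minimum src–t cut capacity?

3

Max flow = 3 (via 2 augmenting paths).
In the residual at optimum, the set reachable from src is {src}.
Cut edges: src->1 (cap 1), src->2 (cap 2). Sum = 3.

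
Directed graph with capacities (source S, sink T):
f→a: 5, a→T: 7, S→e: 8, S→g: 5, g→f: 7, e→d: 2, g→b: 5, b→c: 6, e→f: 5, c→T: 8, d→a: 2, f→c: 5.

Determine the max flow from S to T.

Augment S→g→b→c→T: bottleneck 5. Total 5.
Augment S→e→f→c→T: bottleneck 3. Total 8.
Augment S→e→f→a→T: bottleneck 2. Total 10.
Augment S→e→d→a→T: bottleneck 2. Total 12.
No augmenting path remains in the residual graph.

12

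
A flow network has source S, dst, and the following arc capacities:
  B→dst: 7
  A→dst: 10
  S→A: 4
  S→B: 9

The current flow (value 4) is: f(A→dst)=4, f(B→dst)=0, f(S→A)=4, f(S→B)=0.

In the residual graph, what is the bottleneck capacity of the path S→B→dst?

7

Residual capacities along the path: S→B: 9, B→dst: 7.
Minimum is 7.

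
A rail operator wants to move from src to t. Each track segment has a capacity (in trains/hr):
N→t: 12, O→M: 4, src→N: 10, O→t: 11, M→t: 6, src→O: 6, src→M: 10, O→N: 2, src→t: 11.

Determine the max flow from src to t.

33

Augment src→t: bottleneck 11. Total 11.
Augment src→O→t: bottleneck 6. Total 17.
Augment src→N→t: bottleneck 10. Total 27.
Augment src→M→t: bottleneck 6. Total 33.
No augmenting path remains in the residual graph.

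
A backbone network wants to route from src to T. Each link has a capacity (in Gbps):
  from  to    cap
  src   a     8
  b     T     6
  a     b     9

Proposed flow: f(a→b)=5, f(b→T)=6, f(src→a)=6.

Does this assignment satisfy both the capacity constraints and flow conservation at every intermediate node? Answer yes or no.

Conservation fails at a: inflow 6 ≠ outflow 5.

No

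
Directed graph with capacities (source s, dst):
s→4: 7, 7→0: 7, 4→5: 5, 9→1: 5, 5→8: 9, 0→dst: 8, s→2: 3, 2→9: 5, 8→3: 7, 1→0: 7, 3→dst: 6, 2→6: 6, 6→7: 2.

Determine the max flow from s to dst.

8

Augment s→2→9→1→0→dst: bottleneck 3. Total 3.
Augment s→4→5→8→3→dst: bottleneck 5. Total 8.
No augmenting path remains in the residual graph.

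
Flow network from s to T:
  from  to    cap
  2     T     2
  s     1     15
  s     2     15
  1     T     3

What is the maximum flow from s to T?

Augment s→2→T: bottleneck 2. Total 2.
Augment s→1→T: bottleneck 3. Total 5.
No augmenting path remains in the residual graph.

5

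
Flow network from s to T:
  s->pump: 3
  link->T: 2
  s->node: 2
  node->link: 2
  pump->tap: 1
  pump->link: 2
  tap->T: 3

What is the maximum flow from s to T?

Augment s->node->link->T: bottleneck 2. Total 2.
Augment s->pump->tap->T: bottleneck 1. Total 3.
No augmenting path remains in the residual graph.

3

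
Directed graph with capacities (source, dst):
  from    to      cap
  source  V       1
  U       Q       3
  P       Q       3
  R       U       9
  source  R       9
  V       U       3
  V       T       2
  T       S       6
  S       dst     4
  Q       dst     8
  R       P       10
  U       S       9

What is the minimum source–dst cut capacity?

10

Max flow = 10 (via 4 augmenting paths).
In the residual at optimum, the set reachable from source is {source}.
Cut edges: source→R (cap 9), source→V (cap 1). Sum = 10.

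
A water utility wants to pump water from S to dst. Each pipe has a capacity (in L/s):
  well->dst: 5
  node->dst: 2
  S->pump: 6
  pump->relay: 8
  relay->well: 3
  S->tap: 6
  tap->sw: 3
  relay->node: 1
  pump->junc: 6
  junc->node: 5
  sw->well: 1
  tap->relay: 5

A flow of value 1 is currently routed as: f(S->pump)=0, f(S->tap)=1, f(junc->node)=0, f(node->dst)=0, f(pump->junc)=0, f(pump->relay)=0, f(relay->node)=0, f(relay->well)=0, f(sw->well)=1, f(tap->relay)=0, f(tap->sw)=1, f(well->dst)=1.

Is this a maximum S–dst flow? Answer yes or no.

No

Residual path S->tap->relay->well->dst has bottleneck 3 > 0.
Pushing 3 along it raises the flow to 4, so the given flow is not maximum.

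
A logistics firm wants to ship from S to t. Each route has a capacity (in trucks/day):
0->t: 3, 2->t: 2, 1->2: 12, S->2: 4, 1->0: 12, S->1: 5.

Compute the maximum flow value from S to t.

5

Augment S->2->t: bottleneck 2. Total 2.
Augment S->1->0->t: bottleneck 3. Total 5.
No augmenting path remains in the residual graph.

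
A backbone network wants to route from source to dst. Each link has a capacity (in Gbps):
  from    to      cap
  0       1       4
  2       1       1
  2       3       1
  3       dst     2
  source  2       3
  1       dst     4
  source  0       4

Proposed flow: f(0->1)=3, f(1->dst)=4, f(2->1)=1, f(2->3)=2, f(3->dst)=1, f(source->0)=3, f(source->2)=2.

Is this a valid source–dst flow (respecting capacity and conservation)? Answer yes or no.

Capacity violated on 2->3: flow 2 > capacity 1.

No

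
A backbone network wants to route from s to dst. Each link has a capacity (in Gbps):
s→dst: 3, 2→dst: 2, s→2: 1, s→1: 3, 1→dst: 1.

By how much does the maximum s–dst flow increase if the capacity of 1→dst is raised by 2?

2

Original max flow = 5.
After raising cap(1→dst), augmenting paths through that edge carry 2 more units.
New max flow = 7. Increase = 2.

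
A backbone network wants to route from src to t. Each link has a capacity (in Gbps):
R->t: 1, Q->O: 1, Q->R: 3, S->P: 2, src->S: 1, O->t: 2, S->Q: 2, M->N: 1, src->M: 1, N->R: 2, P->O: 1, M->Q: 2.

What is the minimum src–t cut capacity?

Max flow = 2 (via 2 augmenting paths).
In the residual at optimum, the set reachable from src is {src}.
Cut edges: src->S (cap 1), src->M (cap 1). Sum = 2.

2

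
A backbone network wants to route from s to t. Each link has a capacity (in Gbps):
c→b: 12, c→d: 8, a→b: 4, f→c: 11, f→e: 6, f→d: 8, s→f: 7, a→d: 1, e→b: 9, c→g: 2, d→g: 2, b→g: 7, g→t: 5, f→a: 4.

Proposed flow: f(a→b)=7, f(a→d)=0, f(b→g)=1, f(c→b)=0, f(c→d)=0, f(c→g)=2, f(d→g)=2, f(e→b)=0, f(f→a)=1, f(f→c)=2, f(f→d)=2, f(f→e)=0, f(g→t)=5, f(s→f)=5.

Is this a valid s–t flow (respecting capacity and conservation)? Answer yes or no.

No

Capacity violated on a→b: flow 7 > capacity 4.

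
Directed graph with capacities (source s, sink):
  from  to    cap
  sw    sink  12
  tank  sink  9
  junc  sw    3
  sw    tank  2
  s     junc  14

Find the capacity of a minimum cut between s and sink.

3

Max flow = 3 (via 1 augmenting path).
In the residual at optimum, the set reachable from s is {junc, s}.
Cut edges: junc->sw (cap 3). Sum = 3.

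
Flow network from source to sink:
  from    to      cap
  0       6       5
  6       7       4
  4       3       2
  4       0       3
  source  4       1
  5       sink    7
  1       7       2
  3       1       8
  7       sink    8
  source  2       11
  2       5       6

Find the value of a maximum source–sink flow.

Augment source→2→5→sink: bottleneck 6. Total 6.
Augment source→4→0→6→7→sink: bottleneck 1. Total 7.
No augmenting path remains in the residual graph.

7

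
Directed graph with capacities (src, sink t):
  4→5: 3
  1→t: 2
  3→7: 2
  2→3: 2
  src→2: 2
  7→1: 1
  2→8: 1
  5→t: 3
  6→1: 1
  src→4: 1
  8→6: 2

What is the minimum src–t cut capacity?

3

Max flow = 3 (via 3 augmenting paths).
In the residual at optimum, the set reachable from src is {src}.
Cut edges: src→2 (cap 2), src→4 (cap 1). Sum = 3.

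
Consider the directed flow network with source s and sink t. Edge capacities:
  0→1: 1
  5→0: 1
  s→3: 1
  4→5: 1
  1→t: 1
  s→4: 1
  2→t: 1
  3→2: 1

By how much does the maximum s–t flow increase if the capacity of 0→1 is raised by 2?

0

Original max flow = 2.
Edge 0→1 does not cross the min cut (source side {s}), so extra capacity there cannot help.
New max flow = 2. Increase = 0.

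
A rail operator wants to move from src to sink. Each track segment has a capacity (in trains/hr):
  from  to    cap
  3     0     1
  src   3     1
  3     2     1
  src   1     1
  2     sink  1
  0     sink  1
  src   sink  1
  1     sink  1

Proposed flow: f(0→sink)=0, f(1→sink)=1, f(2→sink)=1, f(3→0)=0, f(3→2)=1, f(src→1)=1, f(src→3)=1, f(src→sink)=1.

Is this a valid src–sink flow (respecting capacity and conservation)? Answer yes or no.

Every edge has 0 ≤ f(e) ≤ cap(e).
At each intermediate node, inflow equals outflow.

Yes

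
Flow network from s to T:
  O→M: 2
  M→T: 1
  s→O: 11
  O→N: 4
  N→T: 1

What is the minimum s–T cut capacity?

Max flow = 2 (via 2 augmenting paths).
In the residual at optimum, the set reachable from s is {M, N, O, s}.
Cut edges: N→T (cap 1), M→T (cap 1). Sum = 2.

2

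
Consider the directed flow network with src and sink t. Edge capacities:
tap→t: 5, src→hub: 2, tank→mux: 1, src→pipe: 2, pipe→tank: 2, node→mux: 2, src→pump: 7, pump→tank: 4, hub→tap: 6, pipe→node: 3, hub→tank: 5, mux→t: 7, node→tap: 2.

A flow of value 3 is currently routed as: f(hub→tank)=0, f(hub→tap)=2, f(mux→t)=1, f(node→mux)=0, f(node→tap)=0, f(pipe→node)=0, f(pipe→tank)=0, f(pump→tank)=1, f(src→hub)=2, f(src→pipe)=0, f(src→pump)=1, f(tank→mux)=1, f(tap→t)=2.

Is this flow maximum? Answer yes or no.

Residual path src→pipe→node→tap→t has bottleneck 2 > 0.
Pushing 2 along it raises the flow to 5, so the given flow is not maximum.

No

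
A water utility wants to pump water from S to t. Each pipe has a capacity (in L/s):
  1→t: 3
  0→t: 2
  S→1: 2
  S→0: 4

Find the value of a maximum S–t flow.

Augment S→0→t: bottleneck 2. Total 2.
Augment S→1→t: bottleneck 2. Total 4.
No augmenting path remains in the residual graph.

4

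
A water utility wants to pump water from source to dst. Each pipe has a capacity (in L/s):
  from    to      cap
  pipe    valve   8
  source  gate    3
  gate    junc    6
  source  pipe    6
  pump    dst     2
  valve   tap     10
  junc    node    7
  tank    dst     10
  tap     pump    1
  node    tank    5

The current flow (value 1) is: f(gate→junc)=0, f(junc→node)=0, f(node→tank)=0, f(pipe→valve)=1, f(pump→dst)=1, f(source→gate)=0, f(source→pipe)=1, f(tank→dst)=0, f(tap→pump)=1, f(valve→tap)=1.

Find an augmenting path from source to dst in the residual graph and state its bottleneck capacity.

Residual along source→gate→junc→node→tank→dst: source→gate: 3, gate→junc: 6, junc→node: 7, node→tank: 5, tank→dst: 10.
Bottleneck = min = 3.

source→gate→junc→node→tank→dst, bottleneck 3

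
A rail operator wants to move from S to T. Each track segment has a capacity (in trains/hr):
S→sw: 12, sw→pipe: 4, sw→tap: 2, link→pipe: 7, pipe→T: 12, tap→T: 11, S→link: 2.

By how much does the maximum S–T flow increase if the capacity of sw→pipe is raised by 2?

Original max flow = 8.
After raising cap(sw→pipe), augmenting paths through that edge carry 2 more units.
New max flow = 10. Increase = 2.

2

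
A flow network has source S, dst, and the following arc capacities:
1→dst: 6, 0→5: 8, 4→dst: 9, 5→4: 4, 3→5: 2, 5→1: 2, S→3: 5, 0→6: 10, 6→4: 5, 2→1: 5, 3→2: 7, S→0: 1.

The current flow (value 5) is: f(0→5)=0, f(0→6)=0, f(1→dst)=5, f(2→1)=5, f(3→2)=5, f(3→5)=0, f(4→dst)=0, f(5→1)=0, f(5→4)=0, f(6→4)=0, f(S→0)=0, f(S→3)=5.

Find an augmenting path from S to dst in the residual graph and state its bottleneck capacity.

S→0→5→1→dst, bottleneck 1

Residual along S→0→5→1→dst: S→0: 1, 0→5: 8, 5→1: 2, 1→dst: 1.
Bottleneck = min = 1.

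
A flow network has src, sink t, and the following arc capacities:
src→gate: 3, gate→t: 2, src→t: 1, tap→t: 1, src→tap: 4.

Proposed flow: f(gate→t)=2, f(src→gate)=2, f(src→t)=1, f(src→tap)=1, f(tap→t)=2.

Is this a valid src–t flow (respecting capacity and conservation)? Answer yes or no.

Capacity violated on tap→t: flow 2 > capacity 1.

No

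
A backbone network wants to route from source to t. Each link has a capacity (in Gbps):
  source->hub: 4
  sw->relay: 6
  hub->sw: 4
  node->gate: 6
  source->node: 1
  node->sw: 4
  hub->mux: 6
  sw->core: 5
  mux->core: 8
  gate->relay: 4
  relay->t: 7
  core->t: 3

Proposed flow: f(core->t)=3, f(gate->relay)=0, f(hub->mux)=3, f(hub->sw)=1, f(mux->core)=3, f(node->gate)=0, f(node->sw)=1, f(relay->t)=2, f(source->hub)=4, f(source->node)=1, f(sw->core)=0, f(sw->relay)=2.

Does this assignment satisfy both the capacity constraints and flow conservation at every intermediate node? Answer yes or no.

Yes

Every edge has 0 ≤ f(e) ≤ cap(e).
At each intermediate node, inflow equals outflow.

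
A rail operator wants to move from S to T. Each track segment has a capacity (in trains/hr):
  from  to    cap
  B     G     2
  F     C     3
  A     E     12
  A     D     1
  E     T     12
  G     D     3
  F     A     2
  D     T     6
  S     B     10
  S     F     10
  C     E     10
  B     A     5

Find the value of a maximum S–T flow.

Augment S->F->C->E->T: bottleneck 3. Total 3.
Augment S->F->A->E->T: bottleneck 2. Total 5.
Augment S->B->A->E->T: bottleneck 5. Total 10.
Augment S->B->G->D->T: bottleneck 2. Total 12.
No augmenting path remains in the residual graph.

12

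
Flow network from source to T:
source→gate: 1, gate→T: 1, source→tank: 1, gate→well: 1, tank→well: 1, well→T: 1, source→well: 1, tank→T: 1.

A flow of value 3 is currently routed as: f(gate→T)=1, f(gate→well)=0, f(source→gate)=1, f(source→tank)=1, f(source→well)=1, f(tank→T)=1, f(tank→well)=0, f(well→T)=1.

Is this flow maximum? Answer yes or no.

Residual reachable from source: {source}; T is not reachable.
Saturated cut: source→tank, source→gate, source→well with total capacity 3 = current flow value. Flow is maximum.

Yes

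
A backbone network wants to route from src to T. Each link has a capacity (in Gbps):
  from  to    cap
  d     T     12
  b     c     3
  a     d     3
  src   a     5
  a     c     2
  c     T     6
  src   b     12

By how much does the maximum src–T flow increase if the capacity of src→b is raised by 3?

0

Original max flow = 8.
Edge src→b does not cross the min cut (source side {b, src}), so extra capacity there cannot help.
New max flow = 8. Increase = 0.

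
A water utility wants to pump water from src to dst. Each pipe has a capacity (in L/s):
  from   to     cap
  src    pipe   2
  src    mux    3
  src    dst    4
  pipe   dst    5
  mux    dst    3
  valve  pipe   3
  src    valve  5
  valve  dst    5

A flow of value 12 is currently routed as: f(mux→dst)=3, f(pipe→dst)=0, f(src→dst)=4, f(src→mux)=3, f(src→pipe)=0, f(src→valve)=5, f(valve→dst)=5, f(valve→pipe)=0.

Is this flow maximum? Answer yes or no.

Residual path src→pipe→dst has bottleneck 2 > 0.
Pushing 2 along it raises the flow to 14, so the given flow is not maximum.

No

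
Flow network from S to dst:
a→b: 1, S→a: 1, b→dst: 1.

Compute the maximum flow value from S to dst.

1

Augment S→a→b→dst: bottleneck 1. Total 1.
No augmenting path remains in the residual graph.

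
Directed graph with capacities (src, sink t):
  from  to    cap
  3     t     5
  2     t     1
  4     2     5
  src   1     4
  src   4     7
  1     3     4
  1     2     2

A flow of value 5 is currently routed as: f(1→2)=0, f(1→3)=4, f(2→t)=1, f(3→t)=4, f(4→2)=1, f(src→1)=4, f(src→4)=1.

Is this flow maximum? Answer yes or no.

Yes

Residual reachable from src: {2, 4, src}; t is not reachable.
Saturated cut: src→1, 2→t with total capacity 5 = current flow value. Flow is maximum.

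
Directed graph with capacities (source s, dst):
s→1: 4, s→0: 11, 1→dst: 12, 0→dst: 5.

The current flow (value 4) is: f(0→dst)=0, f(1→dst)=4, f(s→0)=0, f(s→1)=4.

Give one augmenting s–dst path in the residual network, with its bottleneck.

Residual along s→0→dst: s→0: 11, 0→dst: 5.
Bottleneck = min = 5.

s→0→dst, bottleneck 5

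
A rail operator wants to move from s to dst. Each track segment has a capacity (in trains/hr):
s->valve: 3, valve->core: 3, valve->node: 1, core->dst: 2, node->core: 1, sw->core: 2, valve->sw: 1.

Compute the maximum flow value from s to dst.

Augment s->valve->core->dst: bottleneck 2. Total 2.
No augmenting path remains in the residual graph.

2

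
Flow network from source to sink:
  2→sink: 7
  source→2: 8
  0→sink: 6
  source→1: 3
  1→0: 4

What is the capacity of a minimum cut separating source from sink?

Max flow = 10 (via 2 augmenting paths).
In the residual at optimum, the set reachable from source is {2, source}.
Cut edges: source→1 (cap 3), 2→sink (cap 7). Sum = 10.

10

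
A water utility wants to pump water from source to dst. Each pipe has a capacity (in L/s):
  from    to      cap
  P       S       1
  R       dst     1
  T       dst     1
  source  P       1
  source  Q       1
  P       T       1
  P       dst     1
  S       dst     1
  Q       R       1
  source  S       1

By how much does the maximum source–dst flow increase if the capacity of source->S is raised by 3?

Original max flow = 3.
Even with extra capacity on source->S, another cut of capacity 3 remains binding.
New max flow = 3. Increase = 0.

0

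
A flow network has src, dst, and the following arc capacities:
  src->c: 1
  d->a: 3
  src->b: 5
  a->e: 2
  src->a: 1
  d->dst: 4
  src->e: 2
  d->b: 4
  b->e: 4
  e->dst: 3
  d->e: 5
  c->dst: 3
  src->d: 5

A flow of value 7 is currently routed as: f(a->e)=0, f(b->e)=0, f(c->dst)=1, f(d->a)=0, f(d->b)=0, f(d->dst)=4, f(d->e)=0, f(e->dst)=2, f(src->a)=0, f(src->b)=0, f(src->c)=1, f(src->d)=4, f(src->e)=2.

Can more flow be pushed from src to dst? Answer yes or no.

Yes

Residual path src->d->e->dst has bottleneck 1 > 0.
Pushing 1 along it raises the flow to 8, so the given flow is not maximum.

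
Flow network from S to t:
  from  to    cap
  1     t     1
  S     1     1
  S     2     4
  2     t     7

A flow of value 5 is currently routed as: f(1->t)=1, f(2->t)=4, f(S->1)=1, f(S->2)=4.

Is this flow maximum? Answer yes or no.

Yes

Residual reachable from S: {S}; t is not reachable.
Saturated cut: S->2, S->1 with total capacity 5 = current flow value. Flow is maximum.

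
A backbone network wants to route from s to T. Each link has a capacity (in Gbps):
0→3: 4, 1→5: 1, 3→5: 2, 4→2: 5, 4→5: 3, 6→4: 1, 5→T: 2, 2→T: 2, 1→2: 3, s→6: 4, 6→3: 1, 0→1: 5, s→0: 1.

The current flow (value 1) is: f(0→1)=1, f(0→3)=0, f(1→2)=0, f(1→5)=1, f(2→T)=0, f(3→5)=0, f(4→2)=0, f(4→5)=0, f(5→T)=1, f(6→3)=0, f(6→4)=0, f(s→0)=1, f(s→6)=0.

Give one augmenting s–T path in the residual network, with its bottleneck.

s→6→4→2→T, bottleneck 1

Residual along s→6→4→2→T: s→6: 4, 6→4: 1, 4→2: 5, 2→T: 2.
Bottleneck = min = 1.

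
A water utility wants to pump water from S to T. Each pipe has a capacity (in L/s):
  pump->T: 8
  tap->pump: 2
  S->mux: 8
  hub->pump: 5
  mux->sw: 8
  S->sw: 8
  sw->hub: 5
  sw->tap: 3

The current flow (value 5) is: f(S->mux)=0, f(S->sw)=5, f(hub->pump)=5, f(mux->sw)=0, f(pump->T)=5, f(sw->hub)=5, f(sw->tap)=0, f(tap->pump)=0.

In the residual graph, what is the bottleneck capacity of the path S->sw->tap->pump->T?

Residual capacities along the path: S->sw: 3, sw->tap: 3, tap->pump: 2, pump->T: 3.
Minimum is 2.

2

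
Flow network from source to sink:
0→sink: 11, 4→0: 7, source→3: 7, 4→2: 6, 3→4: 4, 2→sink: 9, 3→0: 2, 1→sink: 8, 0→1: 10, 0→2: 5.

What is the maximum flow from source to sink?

6

Augment source→3→0→sink: bottleneck 2. Total 2.
Augment source→3→4→0→sink: bottleneck 4. Total 6.
No augmenting path remains in the residual graph.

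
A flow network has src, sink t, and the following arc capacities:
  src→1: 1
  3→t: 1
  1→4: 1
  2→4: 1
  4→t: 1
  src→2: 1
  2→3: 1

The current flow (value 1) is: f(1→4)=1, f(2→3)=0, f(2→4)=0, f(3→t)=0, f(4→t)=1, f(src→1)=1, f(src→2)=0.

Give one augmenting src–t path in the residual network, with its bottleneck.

src→2→3→t, bottleneck 1

Residual along src→2→3→t: src→2: 1, 2→3: 1, 3→t: 1.
Bottleneck = min = 1.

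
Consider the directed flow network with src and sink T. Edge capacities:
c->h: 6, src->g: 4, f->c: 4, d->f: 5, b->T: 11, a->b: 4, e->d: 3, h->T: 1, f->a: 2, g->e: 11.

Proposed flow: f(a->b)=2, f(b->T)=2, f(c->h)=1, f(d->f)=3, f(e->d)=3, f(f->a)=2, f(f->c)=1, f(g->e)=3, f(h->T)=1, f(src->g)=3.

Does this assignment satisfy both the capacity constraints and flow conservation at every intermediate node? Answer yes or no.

Every edge has 0 ≤ f(e) ≤ cap(e).
At each intermediate node, inflow equals outflow.

Yes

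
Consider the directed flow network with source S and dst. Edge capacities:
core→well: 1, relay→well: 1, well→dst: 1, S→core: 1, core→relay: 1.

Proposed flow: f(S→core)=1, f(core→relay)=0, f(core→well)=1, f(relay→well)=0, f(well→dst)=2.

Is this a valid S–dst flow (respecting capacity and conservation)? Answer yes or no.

Capacity violated on well→dst: flow 2 > capacity 1.

No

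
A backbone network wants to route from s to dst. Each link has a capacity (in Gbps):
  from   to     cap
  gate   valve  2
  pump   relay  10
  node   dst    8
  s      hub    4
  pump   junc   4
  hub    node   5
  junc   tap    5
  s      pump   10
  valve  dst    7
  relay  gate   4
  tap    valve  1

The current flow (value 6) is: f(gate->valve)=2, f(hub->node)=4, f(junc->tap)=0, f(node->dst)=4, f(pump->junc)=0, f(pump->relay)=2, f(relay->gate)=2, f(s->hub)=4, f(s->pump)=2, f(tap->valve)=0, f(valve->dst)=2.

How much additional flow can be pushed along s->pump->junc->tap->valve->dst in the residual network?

Residual capacities along the path: s->pump: 8, pump->junc: 4, junc->tap: 5, tap->valve: 1, valve->dst: 5.
Minimum is 1.

1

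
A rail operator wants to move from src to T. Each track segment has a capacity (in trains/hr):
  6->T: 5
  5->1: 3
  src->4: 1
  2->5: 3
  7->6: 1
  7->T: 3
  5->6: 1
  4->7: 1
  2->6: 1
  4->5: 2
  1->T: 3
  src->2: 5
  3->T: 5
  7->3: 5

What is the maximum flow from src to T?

5

Augment src->4->7->T: bottleneck 1. Total 1.
Augment src->2->6->T: bottleneck 1. Total 2.
Augment src->2->5->6->T: bottleneck 1. Total 3.
Augment src->2->5->1->T: bottleneck 2. Total 5.
No augmenting path remains in the residual graph.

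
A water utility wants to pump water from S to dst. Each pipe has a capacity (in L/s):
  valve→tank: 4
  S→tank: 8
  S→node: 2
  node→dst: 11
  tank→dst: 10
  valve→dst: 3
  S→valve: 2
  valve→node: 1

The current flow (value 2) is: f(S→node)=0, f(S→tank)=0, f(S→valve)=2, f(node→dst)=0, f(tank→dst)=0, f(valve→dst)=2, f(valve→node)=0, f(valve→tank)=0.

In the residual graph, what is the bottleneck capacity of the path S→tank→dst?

8

Residual capacities along the path: S→tank: 8, tank→dst: 10.
Minimum is 8.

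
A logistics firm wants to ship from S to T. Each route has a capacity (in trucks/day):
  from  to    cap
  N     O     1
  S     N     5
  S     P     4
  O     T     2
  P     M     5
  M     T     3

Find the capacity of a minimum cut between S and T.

Max flow = 4 (via 2 augmenting paths).
In the residual at optimum, the set reachable from S is {M, N, P, S}.
Cut edges: N→O (cap 1), M→T (cap 3). Sum = 4.

4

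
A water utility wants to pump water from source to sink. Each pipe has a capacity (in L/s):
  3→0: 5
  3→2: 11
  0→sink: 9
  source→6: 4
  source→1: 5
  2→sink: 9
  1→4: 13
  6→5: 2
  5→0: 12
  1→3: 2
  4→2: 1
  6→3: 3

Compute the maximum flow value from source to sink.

Augment source→1→4→2→sink: bottleneck 1. Total 1.
Augment source→1→3→2→sink: bottleneck 2. Total 3.
Augment source→6→3→2→sink: bottleneck 3. Total 6.
Augment source→6→5→0→sink: bottleneck 1. Total 7.
No augmenting path remains in the residual graph.

7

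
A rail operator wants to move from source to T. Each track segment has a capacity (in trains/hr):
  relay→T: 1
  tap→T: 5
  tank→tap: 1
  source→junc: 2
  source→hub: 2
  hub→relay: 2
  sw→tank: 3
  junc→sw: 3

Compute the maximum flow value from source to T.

2

Augment source→hub→relay→T: bottleneck 1. Total 1.
Augment source→junc→sw→tank→tap→T: bottleneck 1. Total 2.
No augmenting path remains in the residual graph.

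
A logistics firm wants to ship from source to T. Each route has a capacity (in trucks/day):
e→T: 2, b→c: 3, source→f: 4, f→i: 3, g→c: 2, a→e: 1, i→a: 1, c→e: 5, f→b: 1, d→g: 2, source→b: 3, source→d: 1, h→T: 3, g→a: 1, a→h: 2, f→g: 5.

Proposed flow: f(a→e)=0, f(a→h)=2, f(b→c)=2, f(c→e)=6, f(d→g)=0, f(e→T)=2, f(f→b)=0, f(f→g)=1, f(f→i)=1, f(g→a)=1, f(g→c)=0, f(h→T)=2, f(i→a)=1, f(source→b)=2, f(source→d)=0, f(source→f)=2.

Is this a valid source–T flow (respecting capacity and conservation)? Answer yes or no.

No

Capacity violated on c→e: flow 6 > capacity 5.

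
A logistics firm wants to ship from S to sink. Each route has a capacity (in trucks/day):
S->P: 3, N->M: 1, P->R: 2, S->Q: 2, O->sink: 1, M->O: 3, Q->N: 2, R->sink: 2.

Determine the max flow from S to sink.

3

Augment S->P->R->sink: bottleneck 2. Total 2.
Augment S->Q->N->M->O->sink: bottleneck 1. Total 3.
No augmenting path remains in the residual graph.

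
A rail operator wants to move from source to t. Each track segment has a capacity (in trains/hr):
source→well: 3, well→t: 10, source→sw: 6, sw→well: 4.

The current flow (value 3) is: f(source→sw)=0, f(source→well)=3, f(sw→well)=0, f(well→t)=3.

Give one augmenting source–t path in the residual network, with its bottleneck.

source→sw→well→t, bottleneck 4

Residual along source→sw→well→t: source→sw: 6, sw→well: 4, well→t: 7.
Bottleneck = min = 4.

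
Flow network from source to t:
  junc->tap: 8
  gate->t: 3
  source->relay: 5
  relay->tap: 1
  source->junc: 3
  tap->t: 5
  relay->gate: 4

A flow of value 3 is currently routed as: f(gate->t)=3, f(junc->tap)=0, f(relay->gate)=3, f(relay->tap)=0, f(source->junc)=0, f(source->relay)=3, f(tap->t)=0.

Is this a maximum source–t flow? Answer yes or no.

No

Residual path source->relay->tap->t has bottleneck 1 > 0.
Pushing 1 along it raises the flow to 4, so the given flow is not maximum.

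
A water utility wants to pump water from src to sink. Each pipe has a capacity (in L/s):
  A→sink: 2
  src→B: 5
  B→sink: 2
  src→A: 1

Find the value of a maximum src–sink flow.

3

Augment src→A→sink: bottleneck 1. Total 1.
Augment src→B→sink: bottleneck 2. Total 3.
No augmenting path remains in the residual graph.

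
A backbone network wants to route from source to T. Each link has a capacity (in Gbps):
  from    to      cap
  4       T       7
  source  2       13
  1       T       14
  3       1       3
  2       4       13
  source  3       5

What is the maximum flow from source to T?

Augment source→3→1→T: bottleneck 3. Total 3.
Augment source→2→4→T: bottleneck 7. Total 10.
No augmenting path remains in the residual graph.

10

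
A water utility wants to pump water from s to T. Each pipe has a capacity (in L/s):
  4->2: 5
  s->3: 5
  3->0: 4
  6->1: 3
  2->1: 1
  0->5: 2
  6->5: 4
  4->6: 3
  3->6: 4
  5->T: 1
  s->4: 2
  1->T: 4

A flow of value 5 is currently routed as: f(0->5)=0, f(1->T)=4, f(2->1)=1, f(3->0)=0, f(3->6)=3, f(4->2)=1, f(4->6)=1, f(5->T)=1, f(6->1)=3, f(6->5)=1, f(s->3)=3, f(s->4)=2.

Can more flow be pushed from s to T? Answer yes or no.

No

Residual reachable from s: {0, 2, 3, 4, 5, 6, s}; T is not reachable.
Saturated cut: 2->1, 6->1, 5->T with total capacity 5 = current flow value. Flow is maximum.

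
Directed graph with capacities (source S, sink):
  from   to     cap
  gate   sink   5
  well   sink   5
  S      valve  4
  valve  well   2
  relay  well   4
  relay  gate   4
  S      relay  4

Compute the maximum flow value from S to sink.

Augment S→valve→well→sink: bottleneck 2. Total 2.
Augment S→relay→well→sink: bottleneck 3. Total 5.
Augment S→relay→gate→sink: bottleneck 1. Total 6.
No augmenting path remains in the residual graph.

6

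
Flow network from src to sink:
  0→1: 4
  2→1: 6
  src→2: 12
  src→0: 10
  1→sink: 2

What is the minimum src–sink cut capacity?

Max flow = 2 (via 1 augmenting path).
In the residual at optimum, the set reachable from src is {0, 1, 2, src}.
Cut edges: 1→sink (cap 2). Sum = 2.

2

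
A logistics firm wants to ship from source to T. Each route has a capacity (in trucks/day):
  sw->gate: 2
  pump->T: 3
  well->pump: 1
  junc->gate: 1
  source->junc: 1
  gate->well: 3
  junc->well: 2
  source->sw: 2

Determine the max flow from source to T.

1

Augment source->junc->well->pump->T: bottleneck 1. Total 1.
No augmenting path remains in the residual graph.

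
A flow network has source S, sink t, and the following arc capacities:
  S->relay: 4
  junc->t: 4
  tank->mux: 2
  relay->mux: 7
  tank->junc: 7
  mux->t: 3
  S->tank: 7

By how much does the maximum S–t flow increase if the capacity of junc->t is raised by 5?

3

Original max flow = 7.
After raising cap(junc->t), augmenting paths through that edge carry 3 more units.
New max flow = 10. Increase = 3.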